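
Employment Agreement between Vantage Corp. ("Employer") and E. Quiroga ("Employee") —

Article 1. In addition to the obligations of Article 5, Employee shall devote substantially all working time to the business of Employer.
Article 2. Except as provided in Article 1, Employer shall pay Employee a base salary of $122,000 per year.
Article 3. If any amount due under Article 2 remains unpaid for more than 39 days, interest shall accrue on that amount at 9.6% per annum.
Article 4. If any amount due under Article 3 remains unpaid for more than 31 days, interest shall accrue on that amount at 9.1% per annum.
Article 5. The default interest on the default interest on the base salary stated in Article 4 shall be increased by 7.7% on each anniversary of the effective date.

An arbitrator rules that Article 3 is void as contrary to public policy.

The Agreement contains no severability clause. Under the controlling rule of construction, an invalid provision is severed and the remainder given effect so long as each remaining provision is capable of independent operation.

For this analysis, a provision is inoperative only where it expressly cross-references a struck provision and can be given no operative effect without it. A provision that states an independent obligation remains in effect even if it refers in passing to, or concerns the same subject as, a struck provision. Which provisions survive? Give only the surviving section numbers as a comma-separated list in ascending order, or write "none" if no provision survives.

Article 3 is struck. Article 4 does nothing except set the default interest on the default interest on the base salary by reference to Article 3; with Article 3 gone it has no independent effect and is inoperative. Article 5 operates only by reference to Article 4, so it falls with Article 4. Although Article 1 refers to Article 5, its operative terms do not depend on Article 5, so it remains in effect. Under the stated default rule, only provisions that cannot operate independently fall away; the rest are enforced. That leaves Article 1 and Article 2 in effect.

1, 2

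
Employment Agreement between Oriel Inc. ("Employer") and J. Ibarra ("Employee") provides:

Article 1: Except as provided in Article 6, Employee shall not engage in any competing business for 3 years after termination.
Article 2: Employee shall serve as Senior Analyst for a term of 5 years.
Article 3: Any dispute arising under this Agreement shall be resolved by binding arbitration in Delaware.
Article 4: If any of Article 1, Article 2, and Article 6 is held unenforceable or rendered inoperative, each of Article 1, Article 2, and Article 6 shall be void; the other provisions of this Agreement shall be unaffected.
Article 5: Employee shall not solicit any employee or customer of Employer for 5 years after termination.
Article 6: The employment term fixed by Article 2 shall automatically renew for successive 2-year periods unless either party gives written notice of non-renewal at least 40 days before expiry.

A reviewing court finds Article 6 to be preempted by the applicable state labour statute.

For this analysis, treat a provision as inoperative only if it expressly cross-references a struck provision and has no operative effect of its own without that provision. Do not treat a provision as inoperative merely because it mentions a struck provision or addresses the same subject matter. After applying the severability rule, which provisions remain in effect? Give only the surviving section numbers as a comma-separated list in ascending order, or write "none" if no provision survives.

Article 6 is struck. No other provision's operative terms depend on Article 6. Article 4 declares Article 1, Article 2, and Article 6 mutually dependent; since one of them has fallen, all of them are of no effect. That brings down Article 1 and Article 2 as well. The remainder continues in force under Article 4. That leaves Article 3, Article 4, and Article 5 in effect.

3, 4, 5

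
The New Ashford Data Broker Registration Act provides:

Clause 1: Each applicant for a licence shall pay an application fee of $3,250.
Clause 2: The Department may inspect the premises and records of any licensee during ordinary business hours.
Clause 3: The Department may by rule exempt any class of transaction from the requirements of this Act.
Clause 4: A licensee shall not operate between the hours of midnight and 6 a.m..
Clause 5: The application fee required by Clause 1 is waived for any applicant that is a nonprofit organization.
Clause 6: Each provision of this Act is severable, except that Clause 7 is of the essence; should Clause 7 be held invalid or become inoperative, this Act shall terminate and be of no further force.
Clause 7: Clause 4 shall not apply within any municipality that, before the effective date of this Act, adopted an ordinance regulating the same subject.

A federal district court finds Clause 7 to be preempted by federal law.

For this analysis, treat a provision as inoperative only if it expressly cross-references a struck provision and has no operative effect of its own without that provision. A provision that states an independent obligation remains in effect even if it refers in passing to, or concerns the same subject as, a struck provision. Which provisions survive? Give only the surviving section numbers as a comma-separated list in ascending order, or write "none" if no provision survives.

Clause 7 is struck. No other provision's operative terms depend on Clause 7. Clause 6 makes Clause 7 an essential term, and Clause 7 is the provision held invalid; under Clause 6, the entire Act is therefore void. No provision of the Act survives.

none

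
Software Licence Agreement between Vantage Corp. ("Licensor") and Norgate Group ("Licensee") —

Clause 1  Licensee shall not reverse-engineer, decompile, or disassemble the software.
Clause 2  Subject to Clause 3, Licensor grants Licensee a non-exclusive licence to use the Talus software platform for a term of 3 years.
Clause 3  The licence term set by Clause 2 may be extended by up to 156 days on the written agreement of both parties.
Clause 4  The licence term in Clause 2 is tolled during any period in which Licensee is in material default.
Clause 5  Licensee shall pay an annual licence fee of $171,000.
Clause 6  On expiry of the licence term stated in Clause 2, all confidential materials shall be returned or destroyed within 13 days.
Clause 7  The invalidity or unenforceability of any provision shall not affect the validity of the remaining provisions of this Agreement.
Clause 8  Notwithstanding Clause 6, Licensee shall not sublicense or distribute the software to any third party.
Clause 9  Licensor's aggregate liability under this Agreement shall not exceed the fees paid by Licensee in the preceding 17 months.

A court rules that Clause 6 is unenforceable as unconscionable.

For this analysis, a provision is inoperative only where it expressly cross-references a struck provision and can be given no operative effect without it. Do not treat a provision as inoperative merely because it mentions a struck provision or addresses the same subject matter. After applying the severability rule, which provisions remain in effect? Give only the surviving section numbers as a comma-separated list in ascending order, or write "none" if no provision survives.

1, 2, 3, 4, 5, 7, 8, 9

Clause 6 is struck. Although Clause 8 refers to Clause 6, its operative terms do not depend on Clause 6, so it remains in effect. No other provision's operative terms depend on Clause 6. Clause 7 is a severability clause and preserves every provision that can still be given independent effect. Clause 1, Clause 2, Clause 3, Clause 4, Clause 5, Clause 7, Clause 8, and Clause 9 remain in effect.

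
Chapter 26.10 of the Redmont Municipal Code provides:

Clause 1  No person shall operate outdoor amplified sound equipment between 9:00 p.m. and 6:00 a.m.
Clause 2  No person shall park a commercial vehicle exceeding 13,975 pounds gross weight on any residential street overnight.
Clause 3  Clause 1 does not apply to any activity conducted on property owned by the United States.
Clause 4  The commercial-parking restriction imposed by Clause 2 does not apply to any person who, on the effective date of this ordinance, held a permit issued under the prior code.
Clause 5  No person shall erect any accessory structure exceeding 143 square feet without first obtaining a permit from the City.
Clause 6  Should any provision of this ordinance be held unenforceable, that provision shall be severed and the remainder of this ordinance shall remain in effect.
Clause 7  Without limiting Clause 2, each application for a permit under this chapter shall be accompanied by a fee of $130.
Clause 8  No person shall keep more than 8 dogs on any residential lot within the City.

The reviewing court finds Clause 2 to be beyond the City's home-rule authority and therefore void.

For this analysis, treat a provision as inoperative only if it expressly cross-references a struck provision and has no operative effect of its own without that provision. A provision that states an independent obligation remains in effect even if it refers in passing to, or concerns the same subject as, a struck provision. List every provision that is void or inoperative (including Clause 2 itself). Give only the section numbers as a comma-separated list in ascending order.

Clause 2 is struck. Clause 4 operates only by reference to Clause 2, so it falls with Clause 2. Although Clause 7 refers to Clause 2, its operative terms do not depend on Clause 2, so it remains in effect. Clause 6 is a severability clause and preserves every provision that can still be given independent effect. That leaves Clause 1, Clause 3, Clause 5, Clause 6, Clause 7, and Clause 8 in effect.

2, 4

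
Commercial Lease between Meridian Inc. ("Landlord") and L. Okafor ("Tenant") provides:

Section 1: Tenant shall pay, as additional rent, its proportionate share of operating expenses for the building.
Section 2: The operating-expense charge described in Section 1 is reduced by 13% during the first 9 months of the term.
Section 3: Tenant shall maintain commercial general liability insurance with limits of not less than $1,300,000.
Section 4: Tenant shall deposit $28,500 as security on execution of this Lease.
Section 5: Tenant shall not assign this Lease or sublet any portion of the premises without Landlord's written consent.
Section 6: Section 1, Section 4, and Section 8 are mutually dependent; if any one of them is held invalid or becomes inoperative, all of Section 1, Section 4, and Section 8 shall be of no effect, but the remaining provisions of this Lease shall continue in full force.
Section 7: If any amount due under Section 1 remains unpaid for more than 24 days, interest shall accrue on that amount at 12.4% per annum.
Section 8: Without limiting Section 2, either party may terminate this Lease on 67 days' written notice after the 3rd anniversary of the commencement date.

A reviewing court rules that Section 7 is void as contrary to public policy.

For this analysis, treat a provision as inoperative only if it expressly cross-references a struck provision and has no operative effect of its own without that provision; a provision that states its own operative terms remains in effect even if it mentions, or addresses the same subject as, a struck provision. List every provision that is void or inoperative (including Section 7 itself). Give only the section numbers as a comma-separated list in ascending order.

7

Section 7 is struck. No other provision's operative terms depend on Section 7. Section 6 ties Section 1, Section 4, and Section 8 together, but none of those is affected here; the remaining provisions continue in force under Section 6. The provisions still in force are Section 1, Section 2, Section 3, Section 4, Section 5, Section 6, and Section 8.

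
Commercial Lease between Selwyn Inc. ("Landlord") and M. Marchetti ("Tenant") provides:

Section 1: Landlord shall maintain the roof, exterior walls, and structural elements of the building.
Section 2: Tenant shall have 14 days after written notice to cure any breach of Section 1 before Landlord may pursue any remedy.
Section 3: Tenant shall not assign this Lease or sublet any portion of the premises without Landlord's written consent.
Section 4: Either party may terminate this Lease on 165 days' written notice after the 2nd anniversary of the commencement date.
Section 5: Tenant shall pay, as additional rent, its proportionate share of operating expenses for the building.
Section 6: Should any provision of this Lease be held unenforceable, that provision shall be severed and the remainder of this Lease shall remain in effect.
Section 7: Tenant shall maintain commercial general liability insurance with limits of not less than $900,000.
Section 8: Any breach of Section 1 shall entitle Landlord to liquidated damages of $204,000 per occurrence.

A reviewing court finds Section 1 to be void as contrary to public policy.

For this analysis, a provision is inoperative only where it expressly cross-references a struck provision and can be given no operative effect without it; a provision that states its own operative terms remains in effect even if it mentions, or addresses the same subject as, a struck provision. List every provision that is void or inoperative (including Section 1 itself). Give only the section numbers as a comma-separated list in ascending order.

1, 2, 8

Section 1 is struck. Section 2 merely fixes the cure period for breach of Section 1; with Section 1 gone it has nothing to operate on and falls away. Section 8 does nothing except set the liquidated-damages amount by reference to Section 1; with Section 1 gone it has no independent effect and is inoperative. Section 6 is a severability clause and preserves every provision that can still be given independent effect. The provisions still in force are Section 3, Section 4, Section 5, Section 6, and Section 7.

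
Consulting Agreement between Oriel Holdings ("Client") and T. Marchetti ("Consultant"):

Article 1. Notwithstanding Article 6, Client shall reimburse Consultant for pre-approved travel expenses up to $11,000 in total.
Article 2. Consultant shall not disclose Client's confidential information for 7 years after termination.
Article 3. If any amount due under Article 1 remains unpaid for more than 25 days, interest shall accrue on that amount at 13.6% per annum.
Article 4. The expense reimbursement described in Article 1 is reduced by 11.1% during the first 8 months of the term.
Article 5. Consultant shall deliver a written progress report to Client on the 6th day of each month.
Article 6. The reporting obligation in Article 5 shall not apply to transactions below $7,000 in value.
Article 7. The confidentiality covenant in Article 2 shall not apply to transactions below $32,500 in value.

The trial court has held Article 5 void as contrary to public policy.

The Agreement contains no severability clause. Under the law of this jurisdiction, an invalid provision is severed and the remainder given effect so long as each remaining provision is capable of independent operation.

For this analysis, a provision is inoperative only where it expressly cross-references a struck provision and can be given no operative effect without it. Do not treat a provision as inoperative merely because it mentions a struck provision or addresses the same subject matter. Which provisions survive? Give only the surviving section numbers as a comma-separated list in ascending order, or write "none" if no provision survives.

Article 5 is struck. Article 6 does nothing except set the carve-out from the reporting obligation by reference to Article 5; with Article 5 gone it has no independent effect and is inoperative. Article 1 mentions Article 6 but its own obligation stands independently of Article 6, so Article 1 is not affected. With no severability clause, the stated default rule severs what cannot stand and enforces each remaining provision that can operate on its own. Article 1, Article 2, Article 3, Article 4, and Article 7 remain in effect.

1, 2, 3, 4, 7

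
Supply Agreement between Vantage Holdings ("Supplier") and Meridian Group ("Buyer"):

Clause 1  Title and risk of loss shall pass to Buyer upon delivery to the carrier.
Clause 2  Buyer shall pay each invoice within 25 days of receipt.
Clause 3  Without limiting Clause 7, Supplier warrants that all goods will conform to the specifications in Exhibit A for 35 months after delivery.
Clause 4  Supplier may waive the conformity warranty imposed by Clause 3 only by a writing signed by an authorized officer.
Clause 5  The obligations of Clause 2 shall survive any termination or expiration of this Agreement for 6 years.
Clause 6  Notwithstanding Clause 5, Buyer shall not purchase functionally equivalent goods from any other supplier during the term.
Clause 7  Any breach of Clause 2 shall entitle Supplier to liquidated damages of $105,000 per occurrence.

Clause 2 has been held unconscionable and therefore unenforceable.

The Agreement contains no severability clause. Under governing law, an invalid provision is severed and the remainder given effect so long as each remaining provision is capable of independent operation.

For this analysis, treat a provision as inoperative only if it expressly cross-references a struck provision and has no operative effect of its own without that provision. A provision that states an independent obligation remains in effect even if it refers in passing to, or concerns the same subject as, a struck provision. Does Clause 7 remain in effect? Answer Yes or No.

No

Clause 2 is struck. Clause 5 operates only by reference to Clause 2, so it falls with Clause 2. Clause 7 operates only by reference to Clause 2, so it falls with Clause 2. Although Clause 3 refers to Clause 7, its operative terms do not depend on Clause 7, so it remains in effect. Clause 6 mentions Clause 5 but its own obligation stands independently of Clause 5, so Clause 6 is not affected. With no severability clause, the stated default rule severs what cannot stand and enforces each remaining provision that can operate on its own. That leaves Clause 1, Clause 3, Clause 4, and Clause 6 in effect. Clause 7 is among the inoperative provisions, so the answer is no.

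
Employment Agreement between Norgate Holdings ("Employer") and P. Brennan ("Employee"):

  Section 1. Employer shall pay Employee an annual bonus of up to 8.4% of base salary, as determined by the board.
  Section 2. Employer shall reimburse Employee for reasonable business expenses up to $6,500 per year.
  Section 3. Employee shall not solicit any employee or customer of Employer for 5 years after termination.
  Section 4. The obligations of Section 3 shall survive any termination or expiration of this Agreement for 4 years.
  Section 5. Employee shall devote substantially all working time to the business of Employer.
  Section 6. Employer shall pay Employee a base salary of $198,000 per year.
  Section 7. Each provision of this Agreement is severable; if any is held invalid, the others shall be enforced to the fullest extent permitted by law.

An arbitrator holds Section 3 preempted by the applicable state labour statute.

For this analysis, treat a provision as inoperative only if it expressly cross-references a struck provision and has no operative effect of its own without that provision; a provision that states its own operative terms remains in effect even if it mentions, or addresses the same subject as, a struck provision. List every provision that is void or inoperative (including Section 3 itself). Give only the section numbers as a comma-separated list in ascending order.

3, 4

Section 3 is struck. The only function of Section 4 is the survival period for Section 3, so it cannot stand once Section 3 is removed. Section 7 is a severability clause and preserves every provision that can still be given independent effect. That leaves Section 1, Section 2, Section 5, Section 6, and Section 7 in effect.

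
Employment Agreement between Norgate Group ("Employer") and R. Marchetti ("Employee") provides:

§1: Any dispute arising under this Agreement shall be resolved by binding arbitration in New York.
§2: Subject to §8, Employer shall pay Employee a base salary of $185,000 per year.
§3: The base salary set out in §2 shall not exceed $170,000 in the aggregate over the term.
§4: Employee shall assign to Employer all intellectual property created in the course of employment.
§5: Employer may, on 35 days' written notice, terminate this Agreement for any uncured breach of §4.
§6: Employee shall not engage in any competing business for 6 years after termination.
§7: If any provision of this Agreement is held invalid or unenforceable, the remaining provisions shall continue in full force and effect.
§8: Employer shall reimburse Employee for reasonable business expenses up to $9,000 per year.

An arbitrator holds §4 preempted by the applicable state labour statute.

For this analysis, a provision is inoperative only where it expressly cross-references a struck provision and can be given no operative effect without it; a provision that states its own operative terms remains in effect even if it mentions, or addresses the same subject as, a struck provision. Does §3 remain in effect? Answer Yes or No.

Yes

§4 is struck. §5 operates only by reference to §4, so it falls with §4. Under the severability clause in §7, the remaining provisions continue in force. §1, §2, §3, §6, §7, and §8 remain in effect. §3 is among the surviving provisions, so the answer is yes.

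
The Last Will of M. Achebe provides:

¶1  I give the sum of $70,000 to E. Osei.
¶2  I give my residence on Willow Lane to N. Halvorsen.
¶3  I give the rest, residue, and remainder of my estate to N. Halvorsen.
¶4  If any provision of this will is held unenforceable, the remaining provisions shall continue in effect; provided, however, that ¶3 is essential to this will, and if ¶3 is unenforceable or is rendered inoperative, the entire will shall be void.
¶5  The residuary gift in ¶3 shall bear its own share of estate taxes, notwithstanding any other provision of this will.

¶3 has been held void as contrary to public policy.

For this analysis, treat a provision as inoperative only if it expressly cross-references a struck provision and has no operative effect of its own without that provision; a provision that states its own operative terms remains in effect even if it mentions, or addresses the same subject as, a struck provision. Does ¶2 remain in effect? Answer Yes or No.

¶3 is struck. ¶5 operates only by reference to ¶3, so it falls with ¶3. ¶4 makes ¶3 an essential term, and ¶3 is the provision held invalid; under ¶4, the entire will is therefore void. No provision of the will survives. ¶2 is among the inoperative provisions, so the answer is no.

No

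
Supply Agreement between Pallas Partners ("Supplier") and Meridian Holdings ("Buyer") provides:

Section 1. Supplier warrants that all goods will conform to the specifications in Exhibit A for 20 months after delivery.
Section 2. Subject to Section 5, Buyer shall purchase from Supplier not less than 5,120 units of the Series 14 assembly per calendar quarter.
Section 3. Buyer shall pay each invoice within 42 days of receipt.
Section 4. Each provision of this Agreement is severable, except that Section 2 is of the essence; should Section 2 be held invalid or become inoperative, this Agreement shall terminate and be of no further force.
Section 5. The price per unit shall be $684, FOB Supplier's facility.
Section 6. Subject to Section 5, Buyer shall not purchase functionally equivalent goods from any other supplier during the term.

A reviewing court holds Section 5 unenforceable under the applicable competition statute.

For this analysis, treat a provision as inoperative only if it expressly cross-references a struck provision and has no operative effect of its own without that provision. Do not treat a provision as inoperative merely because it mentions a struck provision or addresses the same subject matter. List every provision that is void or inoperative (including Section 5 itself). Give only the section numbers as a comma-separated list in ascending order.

Section 5 is struck. Although Section 2 refers to Section 5, its operative terms do not depend on Section 5, so it remains in effect. Section 6 mentions Section 5 but its own obligation stands independently of Section 5, so Section 6 is not affected. Nothing else in the Agreement is defined by reference to Section 5. Section 4 makes Section 2 an essential term, but Section 2 is unaffected, so the severability proviso in Section 4 preserves the remaining provisions. Section 1, Section 2, Section 3, Section 4, and Section 6 remain in effect.

5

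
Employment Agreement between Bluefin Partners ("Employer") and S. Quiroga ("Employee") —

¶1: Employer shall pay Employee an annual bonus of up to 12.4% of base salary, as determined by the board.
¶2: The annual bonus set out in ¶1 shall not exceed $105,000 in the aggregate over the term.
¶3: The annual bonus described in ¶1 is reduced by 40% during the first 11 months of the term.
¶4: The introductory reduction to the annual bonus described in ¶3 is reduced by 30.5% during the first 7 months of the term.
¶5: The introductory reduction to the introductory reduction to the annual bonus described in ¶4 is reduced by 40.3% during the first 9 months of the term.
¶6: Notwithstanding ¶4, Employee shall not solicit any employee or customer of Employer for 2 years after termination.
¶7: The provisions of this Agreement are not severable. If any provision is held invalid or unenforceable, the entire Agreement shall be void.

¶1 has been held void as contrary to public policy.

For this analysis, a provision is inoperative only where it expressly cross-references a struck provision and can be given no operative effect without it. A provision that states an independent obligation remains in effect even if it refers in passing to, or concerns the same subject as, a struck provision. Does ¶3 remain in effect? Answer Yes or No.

No

¶1 is struck. ¶2 does nothing except set the aggregate cap on the annual bonus by reference to ¶1; with ¶1 gone it has no independent effect and is inoperative. ¶3 has no operative effect of its own apart from ¶1 and is therefore inoperative. The whole of ¶4 is the introductory reduction to the introductory reduction to the annual bonus, defined by reference to ¶3, so ¶4 cannot stand once ¶3 is removed. ¶5 does nothing except set the introductory reduction to the introductory reduction to the introductory reduction to the annual bonus by reference to ¶4; with ¶4 gone it has no independent effect and is inoperative. ¶7 provides that the Agreement is not severable, so the invalidity of any one provision voids the entire Agreement. No provision of the Agreement survives. ¶3 is among the inoperative provisions, so the answer is no.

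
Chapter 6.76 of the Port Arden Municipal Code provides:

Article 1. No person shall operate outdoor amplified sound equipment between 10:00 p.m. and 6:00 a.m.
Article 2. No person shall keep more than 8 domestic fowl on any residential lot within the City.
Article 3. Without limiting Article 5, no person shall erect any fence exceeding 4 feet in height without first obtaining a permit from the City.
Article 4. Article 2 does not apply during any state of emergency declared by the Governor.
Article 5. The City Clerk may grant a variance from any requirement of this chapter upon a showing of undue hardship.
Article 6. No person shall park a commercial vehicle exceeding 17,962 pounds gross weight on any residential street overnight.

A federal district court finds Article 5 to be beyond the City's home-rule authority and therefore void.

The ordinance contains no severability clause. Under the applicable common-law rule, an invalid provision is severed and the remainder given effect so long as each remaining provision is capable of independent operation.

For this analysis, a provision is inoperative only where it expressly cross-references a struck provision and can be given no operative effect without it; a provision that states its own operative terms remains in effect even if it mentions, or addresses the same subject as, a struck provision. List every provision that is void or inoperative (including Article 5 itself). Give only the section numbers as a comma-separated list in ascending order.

5

Article 5 is struck. Although Article 3 refers to Article 5, its operative terms do not depend on Article 5, so it remains in effect. No other provision's operative terms depend on Article 5. Under the stated default rule, only provisions that cannot operate independently fall away; the rest are enforced. The provisions still in force are Article 1, Article 2, Article 3, Article 4, and Article 6.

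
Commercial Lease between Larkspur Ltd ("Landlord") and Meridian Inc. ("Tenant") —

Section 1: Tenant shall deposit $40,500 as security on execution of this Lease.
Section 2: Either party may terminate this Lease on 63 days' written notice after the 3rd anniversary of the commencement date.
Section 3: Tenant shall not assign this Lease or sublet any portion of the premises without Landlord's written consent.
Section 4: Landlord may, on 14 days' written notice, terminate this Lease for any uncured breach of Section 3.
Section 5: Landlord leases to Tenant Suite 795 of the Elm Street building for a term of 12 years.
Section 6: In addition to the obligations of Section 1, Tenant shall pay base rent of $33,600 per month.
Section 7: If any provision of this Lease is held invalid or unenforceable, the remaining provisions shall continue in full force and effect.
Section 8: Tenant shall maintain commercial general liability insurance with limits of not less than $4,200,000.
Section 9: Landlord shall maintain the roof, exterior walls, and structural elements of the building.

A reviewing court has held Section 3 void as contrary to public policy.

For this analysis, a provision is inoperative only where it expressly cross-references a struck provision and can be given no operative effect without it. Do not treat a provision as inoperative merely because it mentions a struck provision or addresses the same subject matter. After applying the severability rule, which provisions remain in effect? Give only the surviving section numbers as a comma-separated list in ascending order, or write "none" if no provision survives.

Section 3 is struck. Section 4 has no operative effect of its own apart from Section 3 and is therefore inoperative. Section 7 is a severability clause and preserves every provision that can still be given independent effect. The provisions still in force are Section 1, Section 2, Section 5, Section 6, Section 7, Section 8, and Section 9.

1, 2, 5, 6, 7, 8, 9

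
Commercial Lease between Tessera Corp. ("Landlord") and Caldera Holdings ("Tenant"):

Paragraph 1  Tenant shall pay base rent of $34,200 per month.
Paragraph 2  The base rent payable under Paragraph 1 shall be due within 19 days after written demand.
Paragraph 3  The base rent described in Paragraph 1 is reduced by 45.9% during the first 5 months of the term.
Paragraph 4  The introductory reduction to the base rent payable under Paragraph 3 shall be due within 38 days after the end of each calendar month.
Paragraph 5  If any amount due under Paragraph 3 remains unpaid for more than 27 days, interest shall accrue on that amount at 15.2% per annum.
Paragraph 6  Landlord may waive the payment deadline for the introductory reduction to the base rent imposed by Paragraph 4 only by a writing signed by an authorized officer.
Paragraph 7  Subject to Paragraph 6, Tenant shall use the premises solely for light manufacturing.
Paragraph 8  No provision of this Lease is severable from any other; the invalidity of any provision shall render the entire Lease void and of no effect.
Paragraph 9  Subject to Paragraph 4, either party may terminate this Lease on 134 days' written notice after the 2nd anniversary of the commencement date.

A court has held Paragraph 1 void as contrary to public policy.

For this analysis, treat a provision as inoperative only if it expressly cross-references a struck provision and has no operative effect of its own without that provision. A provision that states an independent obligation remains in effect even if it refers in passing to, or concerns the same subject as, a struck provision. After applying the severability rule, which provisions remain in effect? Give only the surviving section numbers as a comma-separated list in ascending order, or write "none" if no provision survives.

none

Paragraph 1 is struck. Paragraph 2 operates only by reference to Paragraph 1, so it falls with Paragraph 1. Paragraph 3 has no operative effect of its own apart from Paragraph 1 and is therefore inoperative. Paragraph 4 does nothing except set the payment deadline for the introductory reduction to the base rent by reference to Paragraph 3; with Paragraph 3 gone it has no independent effect and is inoperative. Paragraph 5 operates only by reference to Paragraph 3, so it falls with Paragraph 3. Paragraph 6 merely fixes the waiver condition for Paragraph 4; with Paragraph 4 gone it has nothing to operate on and falls away. Paragraph 8 provides that the Lease is not severable, so the invalidity of any one provision voids the entire Lease. No provision of the Lease survives.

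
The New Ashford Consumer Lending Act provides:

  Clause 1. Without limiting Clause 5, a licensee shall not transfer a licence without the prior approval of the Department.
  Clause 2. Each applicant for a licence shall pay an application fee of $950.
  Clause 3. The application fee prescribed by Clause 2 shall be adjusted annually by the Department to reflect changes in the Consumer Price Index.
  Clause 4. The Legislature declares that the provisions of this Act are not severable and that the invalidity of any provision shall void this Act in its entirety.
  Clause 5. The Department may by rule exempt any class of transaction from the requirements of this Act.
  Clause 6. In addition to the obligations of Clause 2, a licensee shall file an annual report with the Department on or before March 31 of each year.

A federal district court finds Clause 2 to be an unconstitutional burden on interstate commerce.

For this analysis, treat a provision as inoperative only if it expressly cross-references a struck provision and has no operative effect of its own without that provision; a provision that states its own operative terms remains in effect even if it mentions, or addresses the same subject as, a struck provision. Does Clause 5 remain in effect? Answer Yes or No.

No

Clause 2 is struck. Clause 3 operates only by reference to Clause 2, so it falls with Clause 2. Clause 4 provides that the Act is not severable, so the invalidity of any one provision voids the entire Act. No provision of the Act survives. Clause 5 is among the inoperative provisions, so the answer is no.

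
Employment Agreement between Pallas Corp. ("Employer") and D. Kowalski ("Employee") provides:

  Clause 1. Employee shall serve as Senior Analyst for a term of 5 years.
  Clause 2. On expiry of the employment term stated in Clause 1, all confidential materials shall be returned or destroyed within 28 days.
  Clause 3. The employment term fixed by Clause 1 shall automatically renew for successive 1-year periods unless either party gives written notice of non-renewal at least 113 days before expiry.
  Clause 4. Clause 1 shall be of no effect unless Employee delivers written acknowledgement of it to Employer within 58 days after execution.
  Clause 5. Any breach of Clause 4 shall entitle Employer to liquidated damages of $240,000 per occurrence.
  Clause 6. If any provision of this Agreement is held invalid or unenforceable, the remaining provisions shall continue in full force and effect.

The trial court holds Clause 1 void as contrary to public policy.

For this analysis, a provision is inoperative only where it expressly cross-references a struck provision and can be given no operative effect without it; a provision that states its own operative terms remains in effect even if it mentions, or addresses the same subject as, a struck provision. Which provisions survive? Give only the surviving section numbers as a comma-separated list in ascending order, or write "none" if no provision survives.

6

Clause 1 is struck. The only function of Clause 2 is the return obligation tied to Clause 1, so it cannot stand once Clause 1 is removed. Clause 3 does nothing except set the renewal of the employment term by reference to Clause 1; with Clause 1 gone it has no independent effect and is inoperative. Clause 4 operates only by reference to Clause 1, so it falls with Clause 1. The whole of Clause 5 is the liquidated-damages amount, defined by reference to Clause 4, so Clause 5 cannot stand once Clause 4 is removed. Clause 6 is a severability clause and preserves every provision that can still be given independent effect. Only Clause 6 remains in effect.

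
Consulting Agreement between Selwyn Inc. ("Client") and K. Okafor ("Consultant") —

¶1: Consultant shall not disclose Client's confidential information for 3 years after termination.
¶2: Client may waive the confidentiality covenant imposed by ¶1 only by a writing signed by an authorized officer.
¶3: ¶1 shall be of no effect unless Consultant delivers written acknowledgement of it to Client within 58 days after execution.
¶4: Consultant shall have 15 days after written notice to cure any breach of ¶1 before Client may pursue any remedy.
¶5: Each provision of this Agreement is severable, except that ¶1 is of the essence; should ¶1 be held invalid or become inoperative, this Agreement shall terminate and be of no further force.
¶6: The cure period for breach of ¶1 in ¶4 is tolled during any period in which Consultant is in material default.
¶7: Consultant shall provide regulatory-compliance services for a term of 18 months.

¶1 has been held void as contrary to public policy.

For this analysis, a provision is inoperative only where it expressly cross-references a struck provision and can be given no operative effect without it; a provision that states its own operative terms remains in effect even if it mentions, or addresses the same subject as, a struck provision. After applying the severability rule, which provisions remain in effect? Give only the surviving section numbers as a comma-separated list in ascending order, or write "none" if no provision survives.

¶1 is struck. ¶2 has no operative effect of its own apart from ¶1 and is therefore inoperative. The only function of ¶3 is the acknowledgement condition for ¶1, so it cannot stand once ¶1 is removed. The only function of ¶4 is the cure period for breach of ¶1, so it cannot stand once ¶1 is removed. ¶6 has no operative effect of its own apart from ¶4 and is therefore inoperative. ¶5 makes ¶1 an essential term, and ¶1 is the provision held invalid; under ¶5, the entire Agreement is therefore void. No provision of the Agreement survives.

none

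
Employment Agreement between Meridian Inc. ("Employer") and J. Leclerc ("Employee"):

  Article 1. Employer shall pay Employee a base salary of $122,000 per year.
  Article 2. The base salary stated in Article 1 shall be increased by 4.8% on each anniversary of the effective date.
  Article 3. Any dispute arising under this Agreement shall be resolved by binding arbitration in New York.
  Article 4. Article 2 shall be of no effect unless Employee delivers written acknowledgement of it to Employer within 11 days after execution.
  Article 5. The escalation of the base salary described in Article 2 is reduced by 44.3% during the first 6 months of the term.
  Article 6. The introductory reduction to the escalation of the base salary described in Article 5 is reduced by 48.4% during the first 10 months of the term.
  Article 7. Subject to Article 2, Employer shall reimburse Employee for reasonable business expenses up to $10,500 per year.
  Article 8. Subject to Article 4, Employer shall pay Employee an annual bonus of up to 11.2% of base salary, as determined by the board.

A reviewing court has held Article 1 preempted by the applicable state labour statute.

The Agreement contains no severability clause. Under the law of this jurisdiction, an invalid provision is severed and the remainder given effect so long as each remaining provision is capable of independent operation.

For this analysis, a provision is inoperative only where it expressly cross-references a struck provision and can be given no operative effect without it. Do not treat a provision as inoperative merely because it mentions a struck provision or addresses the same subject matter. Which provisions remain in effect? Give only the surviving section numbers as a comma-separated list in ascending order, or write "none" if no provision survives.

3, 7, 8

Article 1 is struck. Article 2 operates only by reference to Article 1, so it falls with Article 1. Article 4 has no operative effect of its own apart from Article 2 and is therefore inoperative. Article 5 does nothing except set the introductory reduction to the escalation of the base salary by reference to Article 2; with Article 2 gone it has no independent effect and is inoperative. Article 6 operates only by reference to Article 5, so it falls with Article 5. Article 8 mentions Article 4 but its own obligation stands independently of Article 4, so Article 8 is not affected. Article 7 mentions Article 2 but its own obligation stands independently of Article 2, so Article 7 is not affected. Under the stated default rule, only provisions that cannot operate independently fall away; the rest are enforced. That leaves Article 3, Article 7, and Article 8 in effect.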